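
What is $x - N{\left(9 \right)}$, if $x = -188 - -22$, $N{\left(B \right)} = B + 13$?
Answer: $-188$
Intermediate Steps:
$N{\left(B \right)} = 13 + B$
$x = -166$ ($x = -188 + 22 = -166$)
$x - N{\left(9 \right)} = -166 - \left(13 + 9\right) = -166 - 22 = -188$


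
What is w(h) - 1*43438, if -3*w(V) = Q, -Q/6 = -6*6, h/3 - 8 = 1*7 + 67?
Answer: -43510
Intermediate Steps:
h = 246 (h = 24 + 3*(1*7 + 67) = 24 + 3*(7 + 67) = 24 + 3*74 = 24 + 222 = 246)
Q = 216 (Q = -(-36)*6 = -6*(-36) = 216)
w(V) = -72 (w(V) = -⅓*216 = -72)
w(h) - 1*43438 = -72 - 1*43438 = -72 - 43438 = -43510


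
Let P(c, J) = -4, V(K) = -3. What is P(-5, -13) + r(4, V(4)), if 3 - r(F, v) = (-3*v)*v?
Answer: 26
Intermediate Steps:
r(F, v) = 3 + 3*v² (r(F, v) = 3 - (-3*v)*v = 3 - (-3)*v² = 3 + 3*v²)
P(-5, -13) + r(4, V(4)) = -4 + (3 + 3*(-3)²) = -4 + (3 + 3*9) = -4 + (3 + 27) = -4 + 30 = 26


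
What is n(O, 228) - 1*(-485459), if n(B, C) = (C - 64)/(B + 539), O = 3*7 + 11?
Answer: 277197253/571 ≈ 4.8546e+5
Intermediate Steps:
O = 32 (O = 21 + 11 = 32)
n(B, C) = (-64 + C)/(539 + B)
n(O, 228) - 1*(-485459) = (-64 + 228)/(539 + 32) - 1*(-485459) = 164/571 + 485459 = 277197253/571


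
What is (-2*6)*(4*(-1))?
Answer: 48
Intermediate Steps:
(-2*6)*(4*(-1)) = -12*(-4) = 48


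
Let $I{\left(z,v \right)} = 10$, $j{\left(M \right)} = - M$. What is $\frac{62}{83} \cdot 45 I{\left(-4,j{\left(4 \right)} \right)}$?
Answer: $\frac{27900}{83} \approx 336.14$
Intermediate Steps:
$\frac{62}{83} \cdot 45 I{\left(-4,j{\left(4 \right)} \right)} = \frac{62}{83} \cdot 45 \cdot 10 = \frac{2790}{83} \cdot 10 = \frac{27900}{83}$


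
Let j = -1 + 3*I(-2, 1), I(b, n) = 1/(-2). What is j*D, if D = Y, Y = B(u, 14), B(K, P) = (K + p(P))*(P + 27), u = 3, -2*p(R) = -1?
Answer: -1435/4 ≈ -358.75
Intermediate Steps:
I(b, n) = -½
p(R) = ½ (p(R) = -½*(-1) = ½)
j = -5/2 (j = -1 + 3*(-½) = -1 - 3/2 = -5/2 ≈ -2.5000)
B(K, P) = (½ + K)*(27 + P) (B(K, P) = (K + ½)*(P + 27) = (½ + K)*(27 + P))
Y = 287/2 (Y = 27/2 + (½)*14 + 27*3 + 3*14 = 27/2 + 7 + 81 + 42 = 287/2 ≈ 143.50)
D = 287/2 ≈ 143.50
j*D = -5/2*287/2 = -1435/4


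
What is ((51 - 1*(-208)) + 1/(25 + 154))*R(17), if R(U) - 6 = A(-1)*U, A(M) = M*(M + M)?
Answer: 1854480/179 ≈ 10360.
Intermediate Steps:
A(M) = 2*M**2 (A(M) = M*(2*M) = 2*M**2)
R(U) = 6 + 2*U (R(U) = 6 + (2*(-1)**2)*U = 6 + (2*1)*U = 6 + 2*U)
((51 - 1*(-208)) + 1/(25 + 154))*R(17) = ((51 - 1*(-208)) + 1/(25 + 154))*(6 + 2*17) = ((51 + 208) + 1/179)*(6 + 34) = (259 + 1/179)*40 = (46362/179)*40 = 1854480/179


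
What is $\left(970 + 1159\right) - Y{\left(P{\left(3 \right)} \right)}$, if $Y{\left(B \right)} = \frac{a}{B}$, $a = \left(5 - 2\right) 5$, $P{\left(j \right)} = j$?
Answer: $2124$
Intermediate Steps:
$a = 15$ ($a = 3 \cdot 5 = 15$)
$Y{\left(B \right)} = \frac{15}{B}$
$\left(970 + 1159\right) - Y{\left(P{\left(3 \right)} \right)} = \left(970 + 1159\right) - \frac{15}{3} = 2129 - 15 \cdot \frac{1}{3} = 2129 - 5 = 2124$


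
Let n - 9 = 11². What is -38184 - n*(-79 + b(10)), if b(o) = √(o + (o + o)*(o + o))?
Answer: -27914 - 130*√410 ≈ -30546.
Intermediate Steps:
b(o) = √(o + 4*o²) (b(o) = √(o + (2*o)*(2*o)) = √(o + 4*o²))
n = 130 (n = 9 + 11² = 9 + 121 = 130)
-38184 - n*(-79 + b(10)) = -38184 - 130*(-79 + √(10*(1 + 4*10))) = -38184 - 130*(-79 + √(10*(1 + 40))) = -38184 - 130*(-79 + √(10*41)) = -38184 - 130*(-79 + √410) = -38184 - (-10270 + 130*√410) = -38184 + (10270 - 130*√410) = -27914 - 130*√410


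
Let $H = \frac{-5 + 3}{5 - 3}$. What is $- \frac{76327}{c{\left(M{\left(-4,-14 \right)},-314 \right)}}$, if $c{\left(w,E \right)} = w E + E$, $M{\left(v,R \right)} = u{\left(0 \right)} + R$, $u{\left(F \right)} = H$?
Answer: $- \frac{76327}{4396} \approx -17.363$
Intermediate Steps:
$H = -1$ ($H = - \frac{2}{2} = \left(-2\right) \frac{1}{2} = -1$)
$u{\left(F \right)} = -1$
$M{\left(v,R \right)} = -1 + R$
$c{\left(w,E \right)} = E + E w$ ($c{\left(w,E \right)} = E w + E = E + E w$)
$- \frac{76327}{c{\left(M{\left(-4,-14 \right)},-314 \right)}} = - \frac{76327}{\left(-314\right) \left(1 - 15\right)} = - \frac{76327}{\left(-314\right) \left(-14\right)} = - \frac{76327}{4396}$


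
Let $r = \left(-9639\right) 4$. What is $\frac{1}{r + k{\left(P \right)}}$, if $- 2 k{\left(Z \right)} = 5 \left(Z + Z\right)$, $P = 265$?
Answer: $- \frac{1}{39881} \approx -2.5075 \cdot 10^{-5}$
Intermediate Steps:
$k{\left(Z \right)} = - 5 Z$ ($k{\left(Z \right)} = - \frac{5 \left(Z + Z\right)}{2} = - \frac{5 \cdot 2 Z}{2} = - \frac{10 Z}{2} = - 5 Z$)
$r = -38556$
$\frac{1}{r + k{\left(P \right)}} = \frac{1}{-38556 - 1325} = \frac{1}{-39881} = - \frac{1}{39881}$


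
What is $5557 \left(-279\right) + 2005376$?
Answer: $454973$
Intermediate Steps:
$5557 \left(-279\right) + 2005376 = -1550403 + 2005376 = 454973$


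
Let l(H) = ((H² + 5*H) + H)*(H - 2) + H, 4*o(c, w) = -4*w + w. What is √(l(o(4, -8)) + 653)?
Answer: √947 ≈ 30.773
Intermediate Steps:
o(c, w) = -3*w/4 (o(c, w) = (-4*w + w)/4 = (-3*w)/4 = -3*w/4)
l(H) = H + (-2 + H)*(H² + 6*H) (l(H) = (H² + 6*H)*(-2 + H) + H = (-2 + H)*(H² + 6*H) + H = H + (-2 + H)*(H² + 6*H))
√(l(o(4, -8)) + 653) = √((-¾*(-8))*(-11 + (-¾*(-8))² + 4*(-¾*(-8))) + 653) = √(6*(-11 + 6² + 4*6) + 653) = √(6*(-11 + 36 + 24) + 653) = √(6*49 + 653) = √(294 + 653) = √947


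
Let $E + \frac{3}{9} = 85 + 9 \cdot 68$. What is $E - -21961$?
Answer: $\frac{67973}{3} \approx 22658.0$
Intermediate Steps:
$E = \frac{2090}{3}$ ($E = - \frac{1}{3} + \left(85 + 9 \cdot 68\right) = - \frac{1}{3} + \left(85 + 612\right) = - \frac{1}{3} + 697 = \frac{2090}{3} \approx 696.67$)
$E - -21961 = \frac{2090}{3} - -21961 = \frac{2090}{3} + 21961 = \frac{67973}{3}$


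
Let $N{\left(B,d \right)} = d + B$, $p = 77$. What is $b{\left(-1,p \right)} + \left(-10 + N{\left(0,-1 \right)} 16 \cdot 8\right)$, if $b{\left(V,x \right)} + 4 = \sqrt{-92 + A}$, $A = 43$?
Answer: $-142 + 7 i \approx -142.0 + 7.0 i$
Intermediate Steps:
$N{\left(B,d \right)} = B + d$
$b{\left(V,x \right)} = -4 + 7 i$ ($b{\left(V,x \right)} = -4 + \sqrt{-92 + 43} = -4 + \sqrt{-49} = -4 + 7 i$)
$b{\left(-1,p \right)} + \left(-10 + N{\left(0,-1 \right)} 16 \cdot 8\right) = \left(-4 + 7 i\right) + \left(-10 + \left(0 - 1\right) 16 \cdot 8\right) = \left(-4 + 7 i\right) + \left(-10 + \left(-1\right) 16 \cdot 8\right) = \left(-4 + 7 i\right) - 138 = -142 + 7 i$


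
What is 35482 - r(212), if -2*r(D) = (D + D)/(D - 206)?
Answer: 106552/3 ≈ 35517.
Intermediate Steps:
r(D) = -D/(-206 + D) (r(D) = -(D + D)/(2*(D - 206)) = -2*D/(2*(-206 + D)) = -D/(-206 + D))
35482 - r(212) = 35482 - (-1)*212/(-206 + 212) = 35482 - (-1)*212/6 = 35482 - 1*(-106/3) = 35482 + 106/3 = 106552/3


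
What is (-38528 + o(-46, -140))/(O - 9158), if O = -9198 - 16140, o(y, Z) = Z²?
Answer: 169/308 ≈ 0.54870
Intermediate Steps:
O = -25338
(-38528 + o(-46, -140))/(O - 9158) = (-38528 + (-140)²)/(-25338 - 9158) = (-38528 + 19600)/(-34496) = -18928*(-1/34496) = 169/308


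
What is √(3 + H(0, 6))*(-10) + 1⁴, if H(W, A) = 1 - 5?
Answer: 1 - 10*I ≈ 1.0 - 10.0*I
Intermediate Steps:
H(W, A) = -4
√(3 + H(0, 6))*(-10) + 1⁴ = √(3 - 4)*(-10) + 1⁴ = √(-1)*(-10) + 1 = I*(-10) + 1 = -10*I + 1 = 1 - 10*I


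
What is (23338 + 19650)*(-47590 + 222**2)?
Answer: 72821672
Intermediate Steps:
(23338 + 19650)*(-47590 + 222**2) = 42988*(-47590 + 49284) = 42988*1694 = 72821672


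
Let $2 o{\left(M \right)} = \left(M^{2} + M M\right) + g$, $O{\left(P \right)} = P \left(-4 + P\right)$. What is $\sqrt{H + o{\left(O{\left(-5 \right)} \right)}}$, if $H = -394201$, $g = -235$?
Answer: $\frac{i \sqrt{1569174}}{2} \approx 626.33 i$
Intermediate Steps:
$o{\left(M \right)} = - \frac{235}{2} + M^{2}$ ($o{\left(M \right)} = \frac{\left(M^{2} + M M\right) - 235}{2} = \frac{\left(M^{2} + M^{2}\right) - 235}{2} = \frac{2 M^{2} - 235}{2} = \frac{-235 + 2 M^{2}}{2} = - \frac{235}{2} + M^{2}$)
$\sqrt{H + o{\left(O{\left(-5 \right)} \right)}} = \sqrt{-394201 - \left(\frac{235}{2} - \left(- 5 \left(-4 - 5\right)\right)^{2}\right)} = \sqrt{-394201 - \left(\frac{235}{2} - \left(\left(-5\right) \left(-9\right)\right)^{2}\right)} = \sqrt{-394201 - \left(\frac{235}{2} - 45^{2}\right)} = \sqrt{-394201 + \left(- \frac{235}{2} + 2025\right)} = \sqrt{-394201 + \frac{3815}{2}} = \sqrt{- \frac{784587}{2}} = \frac{i \sqrt{1569174}}{2}$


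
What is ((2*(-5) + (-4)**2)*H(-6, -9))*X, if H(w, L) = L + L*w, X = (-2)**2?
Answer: 1080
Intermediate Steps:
X = 4
((2*(-5) + (-4)**2)*H(-6, -9))*X = ((2*(-5) + (-4)**2)*(-9*(1 - 6)))*4 = ((-10 + 16)*(-9*(-5)))*4 = (6*45)*4 = 270*4 = 1080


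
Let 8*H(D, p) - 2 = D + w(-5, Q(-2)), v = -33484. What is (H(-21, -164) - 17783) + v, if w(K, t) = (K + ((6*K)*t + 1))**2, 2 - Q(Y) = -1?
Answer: -401319/8 ≈ -50165.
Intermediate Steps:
Q(Y) = 3 (Q(Y) = 2 - 1*(-1) = 2 + 1 = 3)
w(K, t) = (1 + K + 6*K*t)**2 (w(K, t) = (K + (6*K*t + 1))**2 = (K + (1 + 6*K*t))**2 = (1 + K + 6*K*t)**2)
H(D, p) = 4419/4 + D/8 (H(D, p) = 1/4 + (D + (1 - 5 + 6*(-5)*3)**2)/8 = 1/4 + (D + (1 - 5 - 90)**2)/8 = 1/4 + (D + (-94)**2)/8 = 1/4 + (D + 8836)/8 = 1/4 + (8836 + D)/8 = 1/4 + (2209/2 + D/8) = 4419/4 + D/8)
(H(-21, -164) - 17783) + v = ((4419/4 + (1/8)*(-21)) - 17783) - 33484 = ((4419/4 - 21/8) - 17783) - 33484 = (8817/8 - 17783) - 33484 = -133447/8 - 33484 = -401319/8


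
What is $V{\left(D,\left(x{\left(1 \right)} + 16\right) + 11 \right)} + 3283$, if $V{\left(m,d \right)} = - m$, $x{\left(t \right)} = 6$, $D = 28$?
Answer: $3255$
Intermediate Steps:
$V{\left(D,\left(x{\left(1 \right)} + 16\right) + 11 \right)} + 3283 = \left(-1\right) 28 + 3283 = -28 + 3283 = 3255$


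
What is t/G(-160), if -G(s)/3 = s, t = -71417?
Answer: -71417/480 ≈ -148.79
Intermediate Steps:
G(s) = -3*s
t/G(-160) = -71417/((-3*(-160))) = -71417/480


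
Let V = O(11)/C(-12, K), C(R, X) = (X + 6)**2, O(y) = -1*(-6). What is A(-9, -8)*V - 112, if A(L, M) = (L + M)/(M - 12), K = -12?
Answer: -13423/120 ≈ -111.86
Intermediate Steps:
O(y) = 6
C(R, X) = (6 + X)**2
A(L, M) = (L + M)/(-12 + M)
V = 1/6 (V = 6/((6 - 12)**2) = 6/((-6)**2) = 6/36 = 6*(1/36) = 1/6 ≈ 0.16667)
A(-9, -8)*V - 112 = ((-9 - 8)/(-12 - 8))*(1/6) - 112 = (-17/(-20))*(1/6) - 112 = -1/20*(-17)*(1/6) - 112 = (17/20)*(1/6) - 112 = 17/120 - 112 = -13423/120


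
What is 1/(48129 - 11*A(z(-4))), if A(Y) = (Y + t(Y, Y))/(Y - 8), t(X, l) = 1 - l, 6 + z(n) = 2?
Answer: 12/577559 ≈ 2.0777e-5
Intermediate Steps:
z(n) = -4 (z(n) = -6 + 2 = -4)
A(Y) = 1/(-8 + Y) (A(Y) = (Y + (1 - Y))/(Y - 8) = 1/(-8 + Y))
1/(48129 - 11*A(z(-4))) = 1/(48129 - 11/(-8 - 4)) = 1/(48129 - 11/(-12)) = 1/(48129 - 11*(-1/12)) = 1/(48129 + 11/12) = 1/(577559/12) = 12/577559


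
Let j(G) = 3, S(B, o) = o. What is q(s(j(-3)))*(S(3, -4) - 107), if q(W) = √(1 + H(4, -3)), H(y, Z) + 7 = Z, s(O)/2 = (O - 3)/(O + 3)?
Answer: -333*I ≈ -333.0*I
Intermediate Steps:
s(O) = 2*(-3 + O)/(3 + O) (s(O) = 2*((O - 3)/(O + 3)) = 2*((-3 + O)/(3 + O)) = 2*(-3 + O)/(3 + O))
H(y, Z) = -7 + Z
q(W) = 3*I (q(W) = √(1 + (-7 - 3)) = √(1 - 10) = √(-9) = 3*I)
q(s(j(-3)))*(S(3, -4) - 107) = (3*I)*(-4 - 107) = (3*I)*(-111) = -333*I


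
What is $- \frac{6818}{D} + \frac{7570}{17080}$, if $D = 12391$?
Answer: $- \frac{2265157}{21163828} \approx -0.10703$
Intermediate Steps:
$- \frac{6818}{D} + \frac{7570}{17080} = - \frac{6818}{12391} + \frac{7570}{17080} = \left(-6818\right) \frac{1}{12391} + 7570 \cdot \frac{1}{17080} = - \frac{6818}{12391} + \frac{757}{1708} = - \frac{2265157}{21163828}$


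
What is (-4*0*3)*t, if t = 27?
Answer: 0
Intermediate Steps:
(-4*0*3)*t = (-4*0*3)*27 = (0*3)*27 = 0*27 = 0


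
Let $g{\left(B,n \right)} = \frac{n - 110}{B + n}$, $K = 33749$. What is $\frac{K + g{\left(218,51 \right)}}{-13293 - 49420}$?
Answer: $- \frac{9078422}{16869797} \approx -0.53815$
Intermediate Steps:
$g{\left(B,n \right)} = \frac{-110 + n}{B + n}$
$\frac{K + g{\left(218,51 \right)}}{-13293 - 49420} = \frac{33749 + \frac{-110 + 51}{218 + 51}}{-13293 - 49420} = \frac{33749 + \frac{1}{269} \left(-59\right)}{-62713} = \left(33749 + \frac{1}{269} \left(-59\right)\right) \left(- \frac{1}{62713}\right) = \left(33749 - \frac{59}{269}\right) \left(- \frac{1}{62713}\right) = \frac{9078422}{269} \left(- \frac{1}{62713}\right) = - \frac{9078422}{16869797}$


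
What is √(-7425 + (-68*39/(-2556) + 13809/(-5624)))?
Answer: I*√2664214690103214/598956 ≈ 86.177*I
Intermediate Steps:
√(-7425 + (-68*39/(-2556) + 13809/(-5624))) = √(-7425 + (-2652*(-1/2556) + 13809*(-1/5624))) = √(-7425 + (221/213 - 13809/5624)) = √(-7425 - 1698413/1197912) = √(-8896195013/1197912) = I*√2664214690103214/598956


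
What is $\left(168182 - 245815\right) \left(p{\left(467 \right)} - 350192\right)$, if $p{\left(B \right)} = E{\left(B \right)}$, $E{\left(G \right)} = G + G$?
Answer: $27113946314$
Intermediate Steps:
$E{\left(G \right)} = 2 G$
$p{\left(B \right)} = 2 B$
$\left(168182 - 245815\right) \left(p{\left(467 \right)} - 350192\right) = \left(168182 - 245815\right) \left(2 \cdot 467 - 350192\right) = - 77633 \left(934 - 350192\right) = \left(-77633\right) \left(-349258\right) = 27113946314$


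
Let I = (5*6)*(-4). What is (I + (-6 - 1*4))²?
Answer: 16900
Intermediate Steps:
I = -120 (I = 30*(-4) = -120)
(I + (-6 - 1*4))² = (-120 + (-6 - 1*4))² = (-120 + (-6 - 4))² = (-120 - 10)² = (-130)² = 16900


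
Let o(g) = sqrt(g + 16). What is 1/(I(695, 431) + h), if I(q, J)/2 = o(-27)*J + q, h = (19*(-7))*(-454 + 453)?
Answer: 1523/10493013 - 862*I*sqrt(11)/10493013 ≈ 0.00014514 - 0.00027246*I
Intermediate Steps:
o(g) = sqrt(16 + g)
h = 133 (h = -133*(-1) = 133)
I(q, J) = 2*q + 2*I*J*sqrt(11) (I(q, J) = 2*(sqrt(16 - 27)*J + q) = 2*(sqrt(-11)*J + q) = 2*((I*sqrt(11))*J + q) = 2*(I*J*sqrt(11) + q) = 2*(q + I*J*sqrt(11)) = 2*q + 2*I*J*sqrt(11))
1/(I(695, 431) + h) = 1/((2*695 + 2*I*431*sqrt(11)) + 133) = 1/((1390 + 862*I*sqrt(11)) + 133) = 1/(1523 + 862*I*sqrt(11))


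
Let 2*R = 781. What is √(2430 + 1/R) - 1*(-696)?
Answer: 696 + 2*√370551698/781 ≈ 745.29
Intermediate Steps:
R = 781/2 (R = (½)*781 = 781/2 ≈ 390.50)
√(2430 + 1/R) - 1*(-696) = √(2430 + 1/(781/2)) - 1*(-696) = √(2430 + 2/781) + 696 = √(1897832/781) + 696 = 2*√370551698/781 + 696 = 696 + 2*√370551698/781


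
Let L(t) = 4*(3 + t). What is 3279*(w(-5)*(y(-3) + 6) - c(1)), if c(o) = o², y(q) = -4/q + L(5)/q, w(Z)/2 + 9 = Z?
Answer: 302761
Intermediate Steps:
L(t) = 12 + 4*t
w(Z) = -18 + 2*Z
y(q) = 28/q (y(q) = -4/q + (12 + 4*5)/q = -4/q + (12 + 20)/q = -4/q + 32/q = 28/q)
3279*(w(-5)*(y(-3) + 6) - c(1)) = 3279*((-18 + 2*(-5))*(28/(-3) + 6) - 1*1²) = 3279*((-18 - 10)*(28*(-⅓) + 6) - 1*1) = 3279*(-28*(-28/3 + 6) - 1) = 3279*(-28*(-10/3) - 1) = 3279*(280/3 - 1) = 3279*(277/3) = 302761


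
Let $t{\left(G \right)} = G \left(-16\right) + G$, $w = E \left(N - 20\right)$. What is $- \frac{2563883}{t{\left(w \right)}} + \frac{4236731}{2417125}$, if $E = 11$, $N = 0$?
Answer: $- \frac{247329779363}{319060500} \approx -775.18$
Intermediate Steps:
$w = -220$ ($w = 11 \left(0 - 20\right) = 11 \left(-20\right) = -220$)
$t{\left(G \right)} = - 15 G$ ($t{\left(G \right)} = - 16 G + G = - 15 G$)
$- \frac{2563883}{t{\left(w \right)}} + \frac{4236731}{2417125} = - \frac{2563883}{\left(-15\right) \left(-220\right)} + \frac{4236731}{2417125} = - \frac{2563883}{3300} + 4236731 \cdot \frac{1}{2417125} = \left(-2563883\right) \frac{1}{3300} + \frac{4236731}{2417125} = - \frac{2563883}{3300} + \frac{4236731}{2417125} = - \frac{247329779363}{319060500}$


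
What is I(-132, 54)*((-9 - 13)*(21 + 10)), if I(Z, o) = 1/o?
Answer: -341/27 ≈ -12.630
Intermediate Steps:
I(-132, 54)*((-9 - 13)*(21 + 10)) = ((-9 - 13)*(21 + 10))/54 = (-22*31)/54 = (1/54)*(-682) = -341/27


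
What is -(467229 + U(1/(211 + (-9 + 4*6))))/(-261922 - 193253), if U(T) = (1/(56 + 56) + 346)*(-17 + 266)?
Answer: 4131943/3398640 ≈ 1.2158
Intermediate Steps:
U(T) = 9649497/112 (U(T) = (1/112 + 346)*249 = (38753/112)*249 = 9649497/112)
-(467229 + U(1/(211 + (-9 + 4*6))))/(-261922 - 193253) = -(467229 + 9649497/112)/(-261922 - 193253) = -61979145/(112*(-455175)) = -61979145*(-1)/(112*455175) = -1*(-4131943/3398640) = 4131943/3398640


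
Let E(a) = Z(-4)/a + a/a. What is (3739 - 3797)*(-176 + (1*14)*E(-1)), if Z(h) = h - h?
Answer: 9396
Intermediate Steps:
Z(h) = 0
E(a) = 1 (E(a) = 0/a + a/a = 0 + 1 = 1)
(3739 - 3797)*(-176 + (1*14)*E(-1)) = (3739 - 3797)*(-176 + (1*14)*1) = -58*(-176 + 14*1) = -58*(-176 + 14) = -58*(-162) = 9396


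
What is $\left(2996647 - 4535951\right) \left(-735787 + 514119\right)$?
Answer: $341214439072$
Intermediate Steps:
$\left(2996647 - 4535951\right) \left(-735787 + 514119\right) = \left(-1539304\right) \left(-221668\right) = 341214439072$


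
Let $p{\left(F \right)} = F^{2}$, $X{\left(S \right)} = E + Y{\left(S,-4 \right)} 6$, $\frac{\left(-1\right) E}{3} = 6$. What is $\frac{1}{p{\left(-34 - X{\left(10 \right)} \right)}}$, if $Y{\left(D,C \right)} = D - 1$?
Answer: $\frac{1}{4900} \approx 0.00020408$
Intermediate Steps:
$E = -18$ ($E = \left(-3\right) 6 = -18$)
$Y{\left(D,C \right)} = -1 + D$ ($Y{\left(D,C \right)} = D - 1 = -1 + D$)
$X{\left(S \right)} = -24 + 6 S$ ($X{\left(S \right)} = -18 + \left(-1 + S\right) 6 = -18 + \left(-6 + 6 S\right) = -24 + 6 S$)
$\frac{1}{p{\left(-34 - X{\left(10 \right)} \right)}} = \frac{1}{\left(-34 - \left(-24 + 6 \cdot 10\right)\right)^{2}} = \frac{1}{\left(-34 - \left(-24 + 60\right)\right)^{2}} = \frac{1}{\left(-34 - 36\right)^{2}} = \frac{1}{\left(-70\right)^{2}} = \frac{1}{4900}$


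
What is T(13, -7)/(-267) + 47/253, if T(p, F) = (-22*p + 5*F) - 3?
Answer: 31507/22517 ≈ 1.3993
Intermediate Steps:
T(p, F) = -3 - 22*p + 5*F
T(13, -7)/(-267) + 47/253 = (-3 - 22*13 + 5*(-7))/(-267) + 47/253 = (-3 - 286 - 35)*(-1/267) + 47*(1/253) = -324*(-1/267) + 47/253 = 108/89 + 47/253 = 31507/22517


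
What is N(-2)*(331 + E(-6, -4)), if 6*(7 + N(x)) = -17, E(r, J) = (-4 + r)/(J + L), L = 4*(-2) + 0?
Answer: -117469/36 ≈ -3263.0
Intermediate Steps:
L = -8 (L = -8 + 0 = -8)
E(r, J) = (-4 + r)/(-8 + J) (E(r, J) = (-4 + r)/(J - 8) = (-4 + r)/(-8 + J))
N(x) = -59/6 (N(x) = -7 + (⅙)*(-17) = -7 - 17/6 = -59/6)
N(-2)*(331 + E(-6, -4)) = -59*(331 + (-4 - 6)/(-8 - 4))/6 = -59*(331 - 10/(-12))/6 = -59*(331 - 1/12*(-10))/6 = -59*(331 + ⅚)/6 = -59/6*1991/6 = -117469/36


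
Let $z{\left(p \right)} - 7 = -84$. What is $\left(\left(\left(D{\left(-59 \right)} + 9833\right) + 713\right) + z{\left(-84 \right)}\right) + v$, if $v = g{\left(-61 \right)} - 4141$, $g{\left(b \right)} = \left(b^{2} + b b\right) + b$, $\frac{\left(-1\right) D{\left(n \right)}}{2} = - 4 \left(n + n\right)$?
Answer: $12765$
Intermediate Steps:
$D{\left(n \right)} = 16 n$ ($D{\left(n \right)} = - 2 \left(- 4 \left(n + n\right)\right) = - 2 \left(- 4 \cdot 2 n\right) = - 2 \left(- 8 n\right) = 16 n$)
$z{\left(p \right)} = -77$ ($z{\left(p \right)} = 7 - 84 = -77$)
$g{\left(b \right)} = b + 2 b^{2}$ ($g{\left(b \right)} = \left(b^{2} + b^{2}\right) + b = 2 b^{2} + b = b + 2 b^{2}$)
$v = 3240$ ($v = - 61 \left(1 + 2 \left(-61\right)\right) - 4141 = - 61 \left(1 - 122\right) - 4141 = \left(-61\right) \left(-121\right) - 4141 = 7381 - 4141 = 3240$)
$\left(\left(\left(D{\left(-59 \right)} + 9833\right) + 713\right) + z{\left(-84 \right)}\right) + v = \left(\left(\left(16 \left(-59\right) + 9833\right) + 713\right) - 77\right) + 3240 = \left(\left(\left(-944 + 9833\right) + 713\right) - 77\right) + 3240 = \left(\left(8889 + 713\right) - 77\right) + 3240 = \left(9602 - 77\right) + 3240 = 9525 + 3240 = 12765$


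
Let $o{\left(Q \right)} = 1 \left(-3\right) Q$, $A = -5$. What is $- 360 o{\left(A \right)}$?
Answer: $-5400$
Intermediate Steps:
$o{\left(Q \right)} = - 3 Q$
$- 360 o{\left(A \right)} = - 360 \left(\left(-3\right) \left(-5\right)\right) = \left(-360\right) 15 = -5400$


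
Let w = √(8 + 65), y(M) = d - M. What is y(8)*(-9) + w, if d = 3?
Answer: 45 + √73 ≈ 53.544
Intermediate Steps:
y(M) = 3 - M
w = √73 ≈ 8.5440
y(8)*(-9) + w = (3 - 1*8)*(-9) + √73 = (3 - 8)*(-9) + √73 = -5*(-9) + √73 = 45 + √73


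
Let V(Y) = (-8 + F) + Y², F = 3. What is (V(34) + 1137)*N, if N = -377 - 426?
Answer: -1837264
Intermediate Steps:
V(Y) = -5 + Y² (V(Y) = (-8 + 3) + Y² = -5 + Y²)
N = -803
(V(34) + 1137)*N = ((-5 + 34²) + 1137)*(-803) = ((-5 + 1156) + 1137)*(-803) = (1151 + 1137)*(-803) = 2288*(-803) = -1837264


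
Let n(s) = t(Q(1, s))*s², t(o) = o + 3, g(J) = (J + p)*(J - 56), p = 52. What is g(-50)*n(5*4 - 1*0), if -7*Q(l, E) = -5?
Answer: -2204800/7 ≈ -3.1497e+5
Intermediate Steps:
Q(l, E) = 5/7 (Q(l, E) = -⅐*(-5) = 5/7)
g(J) = (-56 + J)*(52 + J) (g(J) = (J + 52)*(J - 56) = (52 + J)*(-56 + J) = (-56 + J)*(52 + J))
t(o) = 3 + o
n(s) = 26*s²/7 (n(s) = (3 + 5/7)*s² = 26*s²/7)
g(-50)*n(5*4 - 1*0) = (-2912 + (-50)² - 4*(-50))*(26*(5*4 - 1*0)²/7) = (-2912 + 2500 + 200)*(26*(20 + 0)²/7) = -5512*20²/7 = -5512*400/7 = -212*10400/7 = -2204800/7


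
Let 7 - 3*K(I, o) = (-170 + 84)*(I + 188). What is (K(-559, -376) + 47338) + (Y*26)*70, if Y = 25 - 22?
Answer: 42165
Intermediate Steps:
K(I, o) = 16175/3 + 86*I/3 (K(I, o) = 7/3 - (-170 + 84)*(I + 188)/3 = 7/3 - (-86)*(188 + I)/3 = 7/3 - (-16168 - 86*I)/3 = 7/3 + (16168/3 + 86*I/3) = 16175/3 + 86*I/3)
Y = 3
(K(-559, -376) + 47338) + (Y*26)*70 = ((16175/3 + (86/3)*(-559)) + 47338) + (3*26)*70 = ((16175/3 - 48074/3) + 47338) + 78*70 = (-10633 + 47338) + 5460 = 36705 + 5460 = 42165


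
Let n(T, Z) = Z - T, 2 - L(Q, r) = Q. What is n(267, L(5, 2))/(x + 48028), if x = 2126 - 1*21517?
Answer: -270/28637 ≈ -0.0094284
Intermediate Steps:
L(Q, r) = 2 - Q
x = -19391 (x = 2126 - 21517 = -19391)
n(267, L(5, 2))/(x + 48028) = ((2 - 1*5) - 1*267)/(-19391 + 48028) = ((2 - 5) - 267)/28637 = (-3 - 267)*(1/28637) = -270*1/28637 = -270/28637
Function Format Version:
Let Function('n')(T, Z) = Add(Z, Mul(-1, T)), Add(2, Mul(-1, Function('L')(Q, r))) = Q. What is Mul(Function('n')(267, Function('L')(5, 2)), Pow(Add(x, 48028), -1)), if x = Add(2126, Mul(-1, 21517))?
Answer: Rational(-270, 28637) ≈ -0.0094284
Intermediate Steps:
Function('L')(Q, r) = Add(2, Mul(-1, Q))
x = -19391 (x = Add(2126, -21517) = -19391)
Mul(Function('n')(267, Function('L')(5, 2)), Pow(Add(x, 48028), -1)) = Mul(Add(Add(2, Mul(-1, 5)), Mul(-1, 267)), Pow(Add(-19391, 48028), -1)) = Mul(Add(Add(2, -5), -267), Pow(28637, -1)) = Mul(Add(-3, -267), Rational(1, 28637)) = Mul(-270, Rational(1, 28637)) = Rational(-270, 28637)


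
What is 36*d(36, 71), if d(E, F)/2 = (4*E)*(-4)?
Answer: -41472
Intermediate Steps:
d(E, F) = -32*E (d(E, F) = 2*((4*E)*(-4)) = 2*(-16*E) = -32*E)
36*d(36, 71) = 36*(-32*36) = 36*(-1152) = -41472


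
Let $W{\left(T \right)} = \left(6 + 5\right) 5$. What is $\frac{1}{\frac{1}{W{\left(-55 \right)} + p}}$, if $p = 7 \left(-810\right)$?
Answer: $-5615$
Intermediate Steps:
$W{\left(T \right)} = 55$ ($W{\left(T \right)} = 11 \cdot 5 = 55$)
$p = -5670$
$\frac{1}{\frac{1}{W{\left(-55 \right)} + p}} = \frac{1}{\frac{1}{55 - 5670}} = \frac{1}{\frac{1}{-5615}} = \frac{1}{- \frac{1}{5615}} = -5615$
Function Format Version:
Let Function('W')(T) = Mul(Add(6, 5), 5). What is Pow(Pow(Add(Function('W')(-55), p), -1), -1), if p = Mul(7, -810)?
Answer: -5615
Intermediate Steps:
Function('W')(T) = 55 (Function('W')(T) = Mul(11, 5) = 55)
p = -5670
Pow(Pow(Add(Function('W')(-55), p), -1), -1) = Pow(Pow(Add(55, -5670), -1), -1) = Pow(Pow(-5615, -1), -1) = Pow(Rational(-1, 5615), -1) = -5615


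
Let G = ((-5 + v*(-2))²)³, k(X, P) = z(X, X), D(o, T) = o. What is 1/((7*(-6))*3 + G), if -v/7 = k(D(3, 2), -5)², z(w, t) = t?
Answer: 1/3138428376595 ≈ 3.1863e-13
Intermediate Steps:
k(X, P) = X
v = -63 (v = -7*3² = -7*9 = -63)
G = 3138428376721 (G = ((-5 - 63*(-2))²)³ = ((-5 + 126)²)³ = (121²)³ = 14641³ = 3138428376721)
1/((7*(-6))*3 + G) = 1/((7*(-6))*3 + 3138428376721) = 1/(-42*3 + 3138428376721) = 1/(-126 + 3138428376721) = 1/3138428376595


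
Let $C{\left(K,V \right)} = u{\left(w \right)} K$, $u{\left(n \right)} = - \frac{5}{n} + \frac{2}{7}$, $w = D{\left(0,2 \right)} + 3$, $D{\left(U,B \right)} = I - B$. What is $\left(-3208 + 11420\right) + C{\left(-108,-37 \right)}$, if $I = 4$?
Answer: $\frac{58024}{7} \approx 8289.1$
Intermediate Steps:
$D{\left(U,B \right)} = 4 - B$
$w = 5$ ($w = \left(4 - 2\right) + 3 = 2 + 3 = 5$)
$u{\left(n \right)} = \frac{2}{7} - \frac{5}{n}$ ($u{\left(n \right)} = - \frac{5}{n} + 2 \cdot \frac{1}{7} = - \frac{5}{n} + \frac{2}{7} = \frac{2}{7} - \frac{5}{n}$)
$C{\left(K,V \right)} = - \frac{5 K}{7}$ ($C{\left(K,V \right)} = \left(\frac{2}{7} - \frac{5}{5}\right) K = \left(\frac{2}{7} - 1\right) K = - \frac{5 K}{7}$)
$\left(-3208 + 11420\right) + C{\left(-108,-37 \right)} = \left(-3208 + 11420\right) - - \frac{540}{7} = 8212 + \frac{540}{7} = \frac{58024}{7}$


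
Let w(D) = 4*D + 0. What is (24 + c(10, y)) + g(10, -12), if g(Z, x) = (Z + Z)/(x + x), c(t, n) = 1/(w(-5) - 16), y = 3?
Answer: 833/36 ≈ 23.139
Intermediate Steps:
w(D) = 4*D
c(t, n) = -1/36 (c(t, n) = 1/(4*(-5) - 16) = 1/(-20 - 16) = 1/(-36) = -1/36)
g(Z, x) = Z/x (g(Z, x) = (2*Z)/((2*x)) = (2*Z)*(1/(2*x)) = Z/x)
(24 + c(10, y)) + g(10, -12) = (24 - 1/36) + 10/(-12) = 863/36 + 10*(-1/12) = 863/36 - ⅚ = 833/36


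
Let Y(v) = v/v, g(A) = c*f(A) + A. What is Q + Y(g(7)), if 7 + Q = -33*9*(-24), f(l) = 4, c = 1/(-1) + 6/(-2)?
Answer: 7122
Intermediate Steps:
c = -4 (c = 1*(-1) + 6*(-½) = -1 - 3 = -4)
Q = 7121 (Q = -7 - 33*9*(-24) = -7 - 297*(-24) = -7 + 7128 = 7121)
g(A) = -16 + A (g(A) = -4*4 + A = -16 + A)
Y(v) = 1
Q + Y(g(7)) = 7121 + 1 = 7122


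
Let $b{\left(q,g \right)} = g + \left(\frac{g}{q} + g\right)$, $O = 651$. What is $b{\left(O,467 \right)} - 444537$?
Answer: $- \frac{288785086}{651} \approx -4.436 \cdot 10^{5}$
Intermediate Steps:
$b{\left(q,g \right)} = 2 g + \frac{g}{q}$ ($b{\left(q,g \right)} = g + \left(\frac{g}{q} + g\right) = g + \left(g + \frac{g}{q}\right) = 2 g + \frac{g}{q}$)
$b{\left(O,467 \right)} - 444537 = \left(2 \cdot 467 + \frac{467}{651}\right) - 444537 = \left(934 + 467 \cdot \frac{1}{651}\right) - 444537 = \left(934 + \frac{467}{651}\right) - 444537 = \frac{608501}{651} - 444537 = - \frac{288785086}{651}$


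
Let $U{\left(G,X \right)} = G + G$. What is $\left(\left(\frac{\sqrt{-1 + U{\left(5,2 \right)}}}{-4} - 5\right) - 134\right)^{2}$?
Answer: $\frac{312481}{16} \approx 19530.0$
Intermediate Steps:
$U{\left(G,X \right)} = 2 G$
$\left(\left(\frac{\sqrt{-1 + U{\left(5,2 \right)}}}{-4} - 5\right) - 134\right)^{2} = \left(\left(\frac{\sqrt{-1 + 2 \cdot 5}}{-4} - 5\right) - 134\right)^{2} = \left(\left(\sqrt{-1 + 10} \left(- \frac{1}{4}\right) - 5\right) - 134\right)^{2} = \left(\left(\sqrt{9} \left(- \frac{1}{4}\right) - 5\right) - 134\right)^{2} = \left(\left(3 \left(- \frac{1}{4}\right) - 5\right) - 134\right)^{2} = \left(\left(- \frac{3}{4} - 5\right) - 134\right)^{2} = \left(- \frac{23}{4} - 134\right)^{2} = \left(- \frac{559}{4}\right)^{2} = \frac{312481}{16}$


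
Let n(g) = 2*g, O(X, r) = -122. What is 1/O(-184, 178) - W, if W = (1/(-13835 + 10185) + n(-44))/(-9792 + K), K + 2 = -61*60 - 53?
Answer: -22121768/1503666775 ≈ -0.014712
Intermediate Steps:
K = -3715 (K = -2 + (-61*60 - 53) = -2 + (-3660 - 53) = -2 - 3713 = -3715)
W = 321201/49300550 (W = (1/(-13835 + 10185) + 2*(-44))/(-9792 - 3715) = (1/(-3650) - 88)/(-13507) = (-1/3650 - 88)*(-1/13507) = -321201/3650*(-1/13507) = 321201/49300550 ≈ 0.0065152)
1/O(-184, 178) - W = 1/(-122) - 1*321201/49300550 = -1/122 - 321201/49300550 = -22121768/1503666775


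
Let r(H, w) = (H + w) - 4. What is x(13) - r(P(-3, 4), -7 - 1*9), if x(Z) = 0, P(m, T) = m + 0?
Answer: 23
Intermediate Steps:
P(m, T) = m
r(H, w) = -4 + H + w
x(13) - r(P(-3, 4), -7 - 1*9) = 0 - (-4 - 3 + (-7 - 1*9)) = 0 - (-4 - 3 + (-7 - 9)) = 0 - (-4 - 3 - 16) = 0 - 1*(-23) = 0 + 23 = 23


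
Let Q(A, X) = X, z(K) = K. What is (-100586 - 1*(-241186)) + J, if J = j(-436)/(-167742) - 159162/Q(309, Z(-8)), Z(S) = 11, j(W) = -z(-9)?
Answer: 25859069433/205018 ≈ 1.2613e+5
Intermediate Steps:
j(W) = 9 (j(W) = -1*(-9) = 9)
J = -2966461367/205018 (J = 9/(-167742) - 159162/11 = 9*(-1/167742) - 159162*1/11 = -1/18638 - 159162/11 = -2966461367/205018 ≈ -14469.)
(-100586 - 1*(-241186)) + J = (-100586 - 1*(-241186)) - 2966461367/205018 = (-100586 + 241186) - 2966461367/205018 = 140600 - 2966461367/205018 = 25859069433/205018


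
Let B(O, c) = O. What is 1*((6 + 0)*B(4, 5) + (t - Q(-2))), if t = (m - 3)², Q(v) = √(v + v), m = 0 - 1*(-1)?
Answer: 28 - 2*I ≈ 28.0 - 2.0*I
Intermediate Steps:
m = 1 (m = 0 + 1 = 1)
Q(v) = √2*√v (Q(v) = √(2*v) = √2*√v)
t = 4 (t = (1 - 3)² = (-2)² = 4)
1*((6 + 0)*B(4, 5) + (t - Q(-2))) = 1*((6 + 0)*4 + (4 - √2*√(-2))) = 1*(6*4 + (4 - √2*I*√2)) = 1*(24 + (4 - 2*I)) = 1*(28 - 2*I) = 28 - 2*I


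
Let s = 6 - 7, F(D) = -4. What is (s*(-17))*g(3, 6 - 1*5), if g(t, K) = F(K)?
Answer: -68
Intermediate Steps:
g(t, K) = -4
s = -1
(s*(-17))*g(3, 6 - 1*5) = -1*(-17)*(-4) = 17*(-4) = -68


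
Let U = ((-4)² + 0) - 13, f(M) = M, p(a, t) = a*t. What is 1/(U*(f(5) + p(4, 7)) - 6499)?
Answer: -1/6400 ≈ -0.00015625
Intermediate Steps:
U = 3 (U = (16 + 0) - 13 = 16 - 13 = 3)
1/(U*(f(5) + p(4, 7)) - 6499) = 1/(3*(5 + 4*7) - 6499) = 1/(3*(5 + 28) - 6499) = 1/(3*33 - 6499) = 1/(99 - 6499) = 1/(-6400) = -1/6400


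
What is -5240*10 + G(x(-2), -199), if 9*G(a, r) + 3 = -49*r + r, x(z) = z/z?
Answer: -51339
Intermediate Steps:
x(z) = 1
G(a, r) = -⅓ - 16*r/3 (G(a, r) = -⅓ + (-49*r + r)/9 = -⅓ + (-48*r)/9 = -⅓ - 16*r/3)
-5240*10 + G(x(-2), -199) = -5240*10 + (-⅓ - 16/3*(-199)) = -52400 + (-⅓ + 3184/3) = -52400 + 1061 = -51339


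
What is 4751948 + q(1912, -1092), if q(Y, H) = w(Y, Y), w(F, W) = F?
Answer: 4753860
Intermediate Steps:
q(Y, H) = Y
4751948 + q(1912, -1092) = 4751948 + 1912 = 4753860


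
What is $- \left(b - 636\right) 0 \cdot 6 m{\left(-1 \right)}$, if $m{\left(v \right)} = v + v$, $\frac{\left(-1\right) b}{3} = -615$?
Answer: $0$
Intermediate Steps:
$b = 1845$ ($b = \left(-3\right) \left(-615\right) = 1845$)
$m{\left(v \right)} = 2 v$
$- \left(b - 636\right) 0 \cdot 6 m{\left(-1 \right)} = - \left(1845 - 636\right) 0 \cdot 6 \cdot 2 \left(-1\right) = - 1209 \cdot 0 \left(-2\right) = - 1209 \cdot 0 = \left(-1\right) 0 = 0$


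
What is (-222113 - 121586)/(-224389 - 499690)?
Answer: 343699/724079 ≈ 0.47467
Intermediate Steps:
(-222113 - 121586)/(-224389 - 499690) = -343699/(-724079) = -343699*(-1/724079) = 343699/724079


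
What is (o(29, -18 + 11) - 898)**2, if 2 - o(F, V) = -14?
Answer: 777924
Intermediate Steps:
o(F, V) = 16 (o(F, V) = 2 - 1*(-14) = 2 + 14 = 16)
(o(29, -18 + 11) - 898)**2 = (16 - 898)**2 = (-882)**2 = 777924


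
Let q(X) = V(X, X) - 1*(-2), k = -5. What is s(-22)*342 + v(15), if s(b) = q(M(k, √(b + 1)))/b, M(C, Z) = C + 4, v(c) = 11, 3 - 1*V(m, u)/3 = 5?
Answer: 805/11 ≈ 73.182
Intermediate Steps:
V(m, u) = -6 (V(m, u) = 9 - 3*5 = 9 - 15 = -6)
M(C, Z) = 4 + C
q(X) = -4 (q(X) = -6 - 1*(-2) = -6 + 2 = -4)
s(b) = -4/b
s(-22)*342 + v(15) = -4/(-22)*342 + 11 = -4*(-1/22)*342 + 11 = (2/11)*342 + 11 = 684/11 + 11 = 805/11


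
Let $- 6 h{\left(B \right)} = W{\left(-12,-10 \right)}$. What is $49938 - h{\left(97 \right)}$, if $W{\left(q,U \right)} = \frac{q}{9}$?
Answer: $\frac{449440}{9} \approx 49938.0$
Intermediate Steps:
$W{\left(q,U \right)} = \frac{q}{9}$ ($W{\left(q,U \right)} = q \frac{1}{9} = \frac{q}{9}$)
$h{\left(B \right)} = \frac{2}{9}$ ($h{\left(B \right)} = - \frac{\frac{1}{9} \left(-12\right)}{6} = \left(- \frac{1}{6}\right) \left(- \frac{4}{3}\right) = \frac{2}{9}$)
$49938 - h{\left(97 \right)} = 49938 - \frac{2}{9} = \frac{449440}{9}$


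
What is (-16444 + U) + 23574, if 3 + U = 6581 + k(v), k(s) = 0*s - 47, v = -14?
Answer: 13661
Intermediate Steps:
k(s) = -47 (k(s) = 0 - 47 = -47)
U = 6531 (U = -3 + (6581 - 47) = -3 + 6534 = 6531)
(-16444 + U) + 23574 = (-16444 + 6531) + 23574 = -9913 + 23574 = 13661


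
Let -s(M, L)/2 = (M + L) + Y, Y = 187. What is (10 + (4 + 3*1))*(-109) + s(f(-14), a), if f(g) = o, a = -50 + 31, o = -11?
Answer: -2167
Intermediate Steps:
a = -19
f(g) = -11
s(M, L) = -374 - 2*L - 2*M (s(M, L) = -2*((M + L) + 187) = -2*((L + M) + 187) = -2*(187 + L + M) = -374 - 2*L - 2*M)
(10 + (4 + 3*1))*(-109) + s(f(-14), a) = (10 + (4 + 3*1))*(-109) + (-374 - 2*(-19) - 2*(-11)) = (10 + (4 + 3))*(-109) + (-374 + 38 + 22) = (10 + 7)*(-109) - 314 = 17*(-109) - 314 = -1853 - 314 = -2167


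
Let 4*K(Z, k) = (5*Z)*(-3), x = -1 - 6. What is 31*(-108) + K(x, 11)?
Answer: -13287/4 ≈ -3321.8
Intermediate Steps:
x = -7
K(Z, k) = -15*Z/4 (K(Z, k) = ((5*Z)*(-3))/4 = (-15*Z)/4 = -15*Z/4)
31*(-108) + K(x, 11) = 31*(-108) - 15/4*(-7) = -3348 + 105/4 = -13287/4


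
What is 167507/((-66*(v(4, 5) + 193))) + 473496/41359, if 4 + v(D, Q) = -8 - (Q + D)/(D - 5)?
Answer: -990282173/518641860 ≈ -1.9094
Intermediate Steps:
v(D, Q) = -12 - (D + Q)/(-5 + D) (v(D, Q) = -4 + (-8 - (Q + D)/(D - 5)) = -4 + (-8 - (D + Q)/(-5 + D)) = -12 - (D + Q)/(-5 + D))
167507/((-66*(v(4, 5) + 193))) + 473496/41359 = 167507/((-66*((60 - 1*5 - 13*4)/(-5 + 4) + 193))) + 473496/41359 = 167507/((-66*((60 - 5 - 52)/(-1) + 193))) + 473496*(1/41359) = 167507/((-66*(-1*3 + 193))) + 473496/41359 = 167507/((-66*(-3 + 193))) + 473496/41359 = 167507/((-66*190)) + 473496/41359 = 167507/(-12540) + 473496/41359 = 167507*(-1/12540) + 473496/41359 = -167507/12540 + 473496/41359 = -990282173/518641860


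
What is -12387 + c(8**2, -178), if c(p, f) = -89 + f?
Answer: -12654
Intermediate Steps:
-12387 + c(8**2, -178) = -12387 + (-89 - 178) = -12387 - 267 = -12654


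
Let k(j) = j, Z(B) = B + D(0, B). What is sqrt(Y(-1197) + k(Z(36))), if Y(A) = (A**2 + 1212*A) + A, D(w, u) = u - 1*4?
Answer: 2*I*sqrt(4771) ≈ 138.14*I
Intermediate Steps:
D(w, u) = -4 + u (D(w, u) = u - 4 = -4 + u)
Z(B) = -4 + 2*B (Z(B) = B + (-4 + B) = -4 + 2*B)
Y(A) = A**2 + 1213*A
sqrt(Y(-1197) + k(Z(36))) = sqrt(-1197*(1213 - 1197) + (-4 + 2*36)) = sqrt(-1197*16 + (-4 + 72)) = sqrt(-19152 + 68) = sqrt(-19084) = 2*I*sqrt(4771)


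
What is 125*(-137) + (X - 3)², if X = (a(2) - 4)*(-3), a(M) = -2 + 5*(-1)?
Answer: -16225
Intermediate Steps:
a(M) = -7 (a(M) = -2 - 5 = -7)
X = 33 (X = (-7 - 4)*(-3) = -11*(-3) = 33)
125*(-137) + (X - 3)² = 125*(-137) + (33 - 3)² = -17125 + 30² = -17125 + 900 = -16225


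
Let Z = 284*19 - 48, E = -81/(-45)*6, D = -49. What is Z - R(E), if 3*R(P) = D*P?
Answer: 27622/5 ≈ 5524.4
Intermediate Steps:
E = 54/5 (E = -81*(-1/45)*6 = (9/5)*6 = 54/5 ≈ 10.800)
R(P) = -49*P/3 (R(P) = (-49*P)/3 = -49*P/3)
Z = 5348 (Z = 5396 - 48 = 5348)
Z - R(E) = 5348 - (-49)*54/(3*5) = 5348 - 1*(-882/5) = 5348 + 882/5 = 27622/5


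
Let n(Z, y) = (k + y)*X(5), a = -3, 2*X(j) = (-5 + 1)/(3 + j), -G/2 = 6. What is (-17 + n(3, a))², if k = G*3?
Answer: 841/16 ≈ 52.563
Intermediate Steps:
G = -12 (G = -2*6 = -12)
X(j) = -2/(3 + j) (X(j) = ((-5 + 1)/(3 + j))/2 = (-4/(3 + j))/2 = -2/(3 + j))
k = -36 (k = -12*3 = -36)
n(Z, y) = 9 - y/4 (n(Z, y) = (-36 + y)*(-2/(3 + 5)) = (-36 + y)*(-2/8) = (-36 + y)*(-2*⅛) = (-36 + y)*(-¼) = 9 - y/4)
(-17 + n(3, a))² = (-17 + (9 - ¼*(-3)))² = (-17 + (9 + ¾))² = (-17 + 39/4)² = (-29/4)² = 841/16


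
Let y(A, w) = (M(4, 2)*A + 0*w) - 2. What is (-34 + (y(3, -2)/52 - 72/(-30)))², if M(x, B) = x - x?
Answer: 16916769/16900 ≈ 1001.0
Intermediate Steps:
M(x, B) = 0
y(A, w) = -2 (y(A, w) = (0*A + 0*w) - 2 = (0 + 0) - 2 = 0 - 2 = -2)
(-34 + (y(3, -2)/52 - 72/(-30)))² = (-34 + (-2/52 - 72/(-30)))² = (-34 + (-2*1/52 - 72*(-1/30)))² = (-34 + (-1/26 + 12/5))² = (-34 + 307/130)² = (-4113/130)² = 16916769/16900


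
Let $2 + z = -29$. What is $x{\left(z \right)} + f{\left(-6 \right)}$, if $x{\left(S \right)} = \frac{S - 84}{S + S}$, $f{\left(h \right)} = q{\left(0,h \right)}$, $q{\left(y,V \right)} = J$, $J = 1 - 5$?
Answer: $- \frac{133}{62} \approx -2.1452$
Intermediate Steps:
$J = -4$ ($J = 1 - 5 = -4$)
$q{\left(y,V \right)} = -4$
$f{\left(h \right)} = -4$
$z = -31$ ($z = -2 - 29 = -31$)
$x{\left(S \right)} = \frac{-84 + S}{2 S}$
$x{\left(z \right)} + f{\left(-6 \right)} = \frac{-84 - 31}{2 \left(-31\right)} - 4 = \frac{1}{2} \left(- \frac{1}{31}\right) \left(-115\right) - 4 = \frac{115}{62} - 4 = - \frac{133}{62}$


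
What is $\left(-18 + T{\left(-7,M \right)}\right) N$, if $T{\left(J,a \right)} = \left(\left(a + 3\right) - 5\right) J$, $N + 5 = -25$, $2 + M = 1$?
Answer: $-90$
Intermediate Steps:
$M = -1$ ($M = -2 + 1 = -1$)
$N = -30$ ($N = -5 - 25 = -30$)
$T{\left(J,a \right)} = J \left(-2 + a\right)$ ($T{\left(J,a \right)} = \left(\left(3 + a\right) - 5\right) J = \left(-2 + a\right) J = J \left(-2 + a\right)$)
$\left(-18 + T{\left(-7,M \right)}\right) N = \left(-18 - 7 \left(-2 - 1\right)\right) \left(-30\right) = \left(-18 - -21\right) \left(-30\right) = \left(-18 + 21\right) \left(-30\right) = 3 \left(-30\right) = -90$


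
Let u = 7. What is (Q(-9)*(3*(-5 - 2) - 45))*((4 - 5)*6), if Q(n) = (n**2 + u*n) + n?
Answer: 3564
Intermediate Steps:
Q(n) = n**2 + 8*n (Q(n) = (n**2 + 7*n) + n = n**2 + 8*n)
(Q(-9)*(3*(-5 - 2) - 45))*((4 - 5)*6) = ((-9*(8 - 9))*(3*(-5 - 2) - 45))*((4 - 5)*6) = ((-9*(-1))*(3*(-7) - 45))*(-1*6) = (9*(-21 - 45))*(-6) = (9*(-66))*(-6) = -594*(-6) = 3564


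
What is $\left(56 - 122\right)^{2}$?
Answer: $4356$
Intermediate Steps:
$\left(56 - 122\right)^{2} = \left(-66\right)^{2} = 4356$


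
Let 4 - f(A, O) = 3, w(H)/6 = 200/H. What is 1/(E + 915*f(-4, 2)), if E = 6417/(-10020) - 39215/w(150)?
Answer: -6680/26636603 ≈ -0.00025078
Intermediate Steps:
w(H) = 1200/H (w(H) = 6*(200/H) = 1200/H)
f(A, O) = 1 (f(A, O) = 4 - 1*3 = 4 - 3 = 1)
E = -32748803/6680 (E = 6417/(-10020) - 39215/(1200/150) = 6417*(-1/10020) - 39215/(1200*(1/150)) = -2139/3340 - 39215/8 = -32748803/6680 ≈ -4902.5)
1/(E + 915*f(-4, 2)) = 1/(-32748803/6680 + 915*1) = 1/(-32748803/6680 + 915) = 1/(-26636603/6680) = -6680/26636603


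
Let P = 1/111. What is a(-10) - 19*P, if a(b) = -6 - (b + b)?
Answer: 1535/111 ≈ 13.829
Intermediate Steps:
P = 1/111 ≈ 0.0090090
a(b) = -6 - 2*b
a(-10) - 19*P = (-6 - 2*(-10)) - 19*1/111 = (-6 + 20) - 19/111 = 14 - 19/111 = 1535/111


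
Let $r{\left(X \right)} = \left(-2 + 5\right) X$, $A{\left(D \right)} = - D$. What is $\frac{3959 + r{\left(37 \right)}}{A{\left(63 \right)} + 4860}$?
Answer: $\frac{4070}{4797} \approx 0.84845$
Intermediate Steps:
$r{\left(X \right)} = 3 X$
$\frac{3959 + r{\left(37 \right)}}{A{\left(63 \right)} + 4860} = \frac{3959 + 3 \cdot 37}{\left(-1\right) 63 + 4860} = \frac{3959 + 111}{-63 + 4860} = \frac{4070}{4797}$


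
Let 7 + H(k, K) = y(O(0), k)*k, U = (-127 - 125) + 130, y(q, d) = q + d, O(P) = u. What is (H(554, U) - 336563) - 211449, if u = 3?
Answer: -239441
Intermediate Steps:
O(P) = 3
y(q, d) = d + q
U = -122 (U = -252 + 130 = -122)
H(k, K) = -7 + k*(3 + k) (H(k, K) = -7 + (k + 3)*k = -7 + (3 + k)*k = -7 + k*(3 + k))
(H(554, U) - 336563) - 211449 = ((-7 + 554*(3 + 554)) - 336563) - 211449 = ((-7 + 554*557) - 336563) - 211449 = ((-7 + 308578) - 336563) - 211449 = (308571 - 336563) - 211449 = -27992 - 211449 = -239441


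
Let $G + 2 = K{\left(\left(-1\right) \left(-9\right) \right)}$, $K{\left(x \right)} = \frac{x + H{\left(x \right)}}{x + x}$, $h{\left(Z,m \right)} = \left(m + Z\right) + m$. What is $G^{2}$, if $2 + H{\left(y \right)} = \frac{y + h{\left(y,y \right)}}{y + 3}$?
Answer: $\frac{169}{81} \approx 2.0864$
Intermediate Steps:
$h{\left(Z,m \right)} = Z + 2 m$ ($h{\left(Z,m \right)} = \left(Z + m\right) + m = Z + 2 m$)
$H{\left(y \right)} = -2 + \frac{4 y}{3 + y}$ ($H{\left(y \right)} = -2 + \frac{y + \left(y + 2 y\right)}{y + 3} = -2 + \frac{y + 3 y}{3 + y} = -2 + \frac{4 y}{3 + y}$)
$K{\left(x \right)} = \frac{x + \frac{2 \left(-3 + x\right)}{3 + x}}{2 x}$ ($K{\left(x \right)} = \frac{x + \frac{2 \left(-3 + x\right)}{3 + x}}{x + x} = \frac{x + \frac{2 \left(-3 + x\right)}{3 + x}}{2 x}$)
$G = - \frac{13}{9}$ ($G = -2 + \frac{-6 + \left(\left(-1\right) \left(-9\right)\right)^{2} + 5 \left(\left(-1\right) \left(-9\right)\right)}{2 \left(\left(-1\right) \left(-9\right)\right) \left(3 - -9\right)} = -2 + \frac{-6 + 9^{2} + 5 \cdot 9}{2 \cdot 9 \left(3 + 9\right)} = -2 + \frac{1}{2} \cdot \frac{1}{9} \cdot \frac{1}{12} \left(-6 + 81 + 45\right) = -2 + \frac{1}{2} \cdot \frac{1}{9} \cdot \frac{1}{12} \cdot 120 = -2 + \frac{5}{9} = - \frac{13}{9} \approx -1.4444$)
$G^{2} = \left(- \frac{13}{9}\right)^{2} = \frac{169}{81}$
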